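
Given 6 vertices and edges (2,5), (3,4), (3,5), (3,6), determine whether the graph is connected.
No, it has 2 components: {1}, {2, 3, 4, 5, 6}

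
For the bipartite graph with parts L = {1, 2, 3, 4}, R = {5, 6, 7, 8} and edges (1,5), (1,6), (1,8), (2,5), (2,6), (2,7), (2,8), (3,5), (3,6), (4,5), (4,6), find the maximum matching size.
4 (matching: (1,8), (2,7), (3,6), (4,5); upper bound min(|L|,|R|) = min(4,4) = 4)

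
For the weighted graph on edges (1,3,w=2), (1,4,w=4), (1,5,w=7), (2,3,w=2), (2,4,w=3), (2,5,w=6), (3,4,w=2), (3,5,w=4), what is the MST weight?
10 (MST edges: (1,3,w=2), (2,3,w=2), (3,4,w=2), (3,5,w=4); sum of weights 2 + 2 + 2 + 4 = 10)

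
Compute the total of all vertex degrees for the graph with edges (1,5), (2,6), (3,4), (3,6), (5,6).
10 (handshake: sum of degrees = 2|E| = 2 x 5 = 10)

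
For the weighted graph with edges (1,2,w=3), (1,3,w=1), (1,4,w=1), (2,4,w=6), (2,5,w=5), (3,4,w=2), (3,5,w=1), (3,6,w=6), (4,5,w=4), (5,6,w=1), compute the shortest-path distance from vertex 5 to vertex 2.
5 (path: 5 -> 2; weights 5 = 5)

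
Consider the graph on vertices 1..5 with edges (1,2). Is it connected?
No, it has 4 components: {1, 2}, {3}, {4}, {5}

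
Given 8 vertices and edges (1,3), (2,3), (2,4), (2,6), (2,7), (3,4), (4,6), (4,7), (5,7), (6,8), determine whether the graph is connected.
Yes (BFS from 1 visits [1, 3, 2, 4, 6, 7, 8, 5] — all 8 vertices reached)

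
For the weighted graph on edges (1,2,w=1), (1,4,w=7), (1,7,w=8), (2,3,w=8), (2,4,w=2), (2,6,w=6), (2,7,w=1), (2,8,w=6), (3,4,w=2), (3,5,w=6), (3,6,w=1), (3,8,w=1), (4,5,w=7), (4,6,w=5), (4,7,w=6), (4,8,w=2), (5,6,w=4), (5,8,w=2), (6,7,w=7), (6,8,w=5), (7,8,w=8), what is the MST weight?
10 (MST edges: (1,2,w=1), (2,4,w=2), (2,7,w=1), (3,4,w=2), (3,6,w=1), (3,8,w=1), (5,8,w=2); sum of weights 1 + 2 + 1 + 2 + 1 + 1 + 2 = 10)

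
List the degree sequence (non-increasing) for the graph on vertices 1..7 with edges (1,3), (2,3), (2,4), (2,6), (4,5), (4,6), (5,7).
[3, 3, 2, 2, 2, 1, 1] (degrees: deg(1)=1, deg(2)=3, deg(3)=2, deg(4)=3, deg(5)=2, deg(6)=2, deg(7)=1)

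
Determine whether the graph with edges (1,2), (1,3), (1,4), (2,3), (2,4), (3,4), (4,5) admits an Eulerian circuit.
No (4 vertices have odd degree: {1, 2, 3, 5}; Eulerian circuit requires 0)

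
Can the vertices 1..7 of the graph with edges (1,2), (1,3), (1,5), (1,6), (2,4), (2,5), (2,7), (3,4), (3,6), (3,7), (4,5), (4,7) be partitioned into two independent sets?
No (odd cycle of length 3: 2 -> 1 -> 5 -> 2)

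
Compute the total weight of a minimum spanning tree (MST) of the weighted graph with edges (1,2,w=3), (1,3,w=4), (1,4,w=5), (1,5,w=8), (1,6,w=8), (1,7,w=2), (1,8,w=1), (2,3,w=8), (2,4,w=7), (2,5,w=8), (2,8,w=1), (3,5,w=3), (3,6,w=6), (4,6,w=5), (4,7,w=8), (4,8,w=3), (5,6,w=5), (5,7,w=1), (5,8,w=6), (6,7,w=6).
16 (MST edges: (1,7,w=2), (1,8,w=1), (2,8,w=1), (3,5,w=3), (4,6,w=5), (4,8,w=3), (5,7,w=1); sum of weights 2 + 1 + 1 + 3 + 5 + 3 + 1 = 16)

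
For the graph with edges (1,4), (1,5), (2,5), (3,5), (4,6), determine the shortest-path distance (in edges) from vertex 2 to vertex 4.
3 (path: 2 -> 5 -> 1 -> 4, 3 edges)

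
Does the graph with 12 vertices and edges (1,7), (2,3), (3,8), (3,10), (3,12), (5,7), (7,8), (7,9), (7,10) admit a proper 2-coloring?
Yes. Partition: {1, 2, 4, 5, 6, 8, 9, 10, 11, 12}, {3, 7}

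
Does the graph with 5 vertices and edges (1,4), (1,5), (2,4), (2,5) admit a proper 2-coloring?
Yes. Partition: {1, 2, 3}, {4, 5}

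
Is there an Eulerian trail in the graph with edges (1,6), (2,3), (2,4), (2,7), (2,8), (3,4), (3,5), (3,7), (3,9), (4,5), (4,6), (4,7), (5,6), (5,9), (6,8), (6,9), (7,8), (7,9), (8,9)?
No (6 vertices have odd degree: {1, 3, 4, 6, 7, 9}; Eulerian path requires 0 or 2)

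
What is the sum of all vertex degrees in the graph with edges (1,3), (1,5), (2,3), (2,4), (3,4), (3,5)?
12 (handshake: sum of degrees = 2|E| = 2 x 6 = 12)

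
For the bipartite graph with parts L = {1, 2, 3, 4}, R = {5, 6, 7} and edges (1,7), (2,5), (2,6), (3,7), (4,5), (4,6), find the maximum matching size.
3 (matching: (1,7), (2,6), (4,5); upper bound min(|L|,|R|) = min(4,3) = 3)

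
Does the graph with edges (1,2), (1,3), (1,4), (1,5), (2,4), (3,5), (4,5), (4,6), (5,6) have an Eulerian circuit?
Yes (the graph is connected and all 6 vertices have even degree)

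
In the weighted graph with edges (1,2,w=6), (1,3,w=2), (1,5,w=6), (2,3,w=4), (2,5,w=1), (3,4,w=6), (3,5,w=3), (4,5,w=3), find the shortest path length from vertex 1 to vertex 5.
5 (path: 1 -> 3 -> 5; weights 2 + 3 = 5)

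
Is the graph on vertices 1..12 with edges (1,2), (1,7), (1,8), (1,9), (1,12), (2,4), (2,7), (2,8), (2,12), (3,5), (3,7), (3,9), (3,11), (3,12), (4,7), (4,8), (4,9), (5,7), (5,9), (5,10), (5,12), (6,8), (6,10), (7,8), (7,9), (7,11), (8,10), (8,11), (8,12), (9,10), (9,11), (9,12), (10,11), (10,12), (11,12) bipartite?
No (odd cycle of length 3: 9 -> 1 -> 12 -> 9)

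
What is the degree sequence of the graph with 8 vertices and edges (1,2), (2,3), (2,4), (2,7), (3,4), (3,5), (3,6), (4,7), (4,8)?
[4, 4, 4, 2, 1, 1, 1, 1] (degrees: deg(1)=1, deg(2)=4, deg(3)=4, deg(4)=4, deg(5)=1, deg(6)=1, deg(7)=2, deg(8)=1)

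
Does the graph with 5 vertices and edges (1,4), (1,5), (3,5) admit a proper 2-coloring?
Yes. Partition: {1, 2, 3}, {4, 5}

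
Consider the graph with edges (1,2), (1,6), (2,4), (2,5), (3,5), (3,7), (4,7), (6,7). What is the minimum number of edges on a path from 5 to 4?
2 (path: 5 -> 2 -> 4, 2 edges)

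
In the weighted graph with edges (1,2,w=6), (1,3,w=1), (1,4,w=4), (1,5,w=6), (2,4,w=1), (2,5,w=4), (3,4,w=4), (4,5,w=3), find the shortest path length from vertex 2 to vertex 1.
5 (path: 2 -> 4 -> 1; weights 1 + 4 = 5)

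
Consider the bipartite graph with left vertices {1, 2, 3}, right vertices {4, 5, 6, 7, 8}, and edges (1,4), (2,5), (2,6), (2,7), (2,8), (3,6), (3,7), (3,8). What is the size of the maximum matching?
3 (matching: (1,4), (2,8), (3,7); upper bound min(|L|,|R|) = min(3,5) = 3)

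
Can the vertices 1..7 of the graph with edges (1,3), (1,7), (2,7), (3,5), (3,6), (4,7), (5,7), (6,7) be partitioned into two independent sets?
Yes. Partition: {1, 2, 4, 5, 6}, {3, 7}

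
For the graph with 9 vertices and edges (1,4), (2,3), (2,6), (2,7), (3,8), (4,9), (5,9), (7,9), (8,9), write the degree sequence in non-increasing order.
[4, 3, 2, 2, 2, 2, 1, 1, 1] (degrees: deg(1)=1, deg(2)=3, deg(3)=2, deg(4)=2, deg(5)=1, deg(6)=1, deg(7)=2, deg(8)=2, deg(9)=4)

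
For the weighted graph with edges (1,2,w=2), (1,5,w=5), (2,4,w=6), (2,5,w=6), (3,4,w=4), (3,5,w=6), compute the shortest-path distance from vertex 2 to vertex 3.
10 (path: 2 -> 4 -> 3; weights 6 + 4 = 10)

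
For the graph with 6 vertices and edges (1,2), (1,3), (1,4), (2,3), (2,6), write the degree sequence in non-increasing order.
[3, 3, 2, 1, 1, 0] (degrees: deg(1)=3, deg(2)=3, deg(3)=2, deg(4)=1, deg(5)=0, deg(6)=1)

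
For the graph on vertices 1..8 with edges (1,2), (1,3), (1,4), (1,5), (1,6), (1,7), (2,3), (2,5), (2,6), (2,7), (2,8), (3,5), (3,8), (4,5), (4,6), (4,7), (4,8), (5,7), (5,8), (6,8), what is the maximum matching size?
4 (matching: (1,7), (2,6), (3,5), (4,8); upper bound floor(n/2) = floor(8/2) = 4)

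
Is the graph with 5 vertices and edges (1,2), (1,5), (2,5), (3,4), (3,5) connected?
Yes (BFS from 1 visits [1, 2, 5, 3, 4] — all 5 vertices reached)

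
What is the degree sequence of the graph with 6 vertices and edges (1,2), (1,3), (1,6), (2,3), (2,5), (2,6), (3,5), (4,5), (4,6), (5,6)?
[4, 4, 4, 3, 3, 2] (degrees: deg(1)=3, deg(2)=4, deg(3)=3, deg(4)=2, deg(5)=4, deg(6)=4)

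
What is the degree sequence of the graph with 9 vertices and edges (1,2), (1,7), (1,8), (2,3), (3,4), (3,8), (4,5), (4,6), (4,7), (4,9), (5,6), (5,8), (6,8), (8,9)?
[5, 5, 3, 3, 3, 3, 2, 2, 2] (degrees: deg(1)=3, deg(2)=2, deg(3)=3, deg(4)=5, deg(5)=3, deg(6)=3, deg(7)=2, deg(8)=5, deg(9)=2)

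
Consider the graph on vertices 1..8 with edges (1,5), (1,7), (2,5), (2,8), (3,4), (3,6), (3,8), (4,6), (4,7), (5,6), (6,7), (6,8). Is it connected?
Yes (BFS from 1 visits [1, 5, 7, 2, 6, 4, 8, 3] — all 8 vertices reached)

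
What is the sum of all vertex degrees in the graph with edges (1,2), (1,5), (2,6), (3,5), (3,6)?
10 (handshake: sum of degrees = 2|E| = 2 x 5 = 10)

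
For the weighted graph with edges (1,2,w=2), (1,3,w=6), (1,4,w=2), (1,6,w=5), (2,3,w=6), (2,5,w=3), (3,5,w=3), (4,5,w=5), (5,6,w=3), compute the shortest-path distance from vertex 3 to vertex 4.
8 (path: 3 -> 5 -> 4; weights 3 + 5 = 8)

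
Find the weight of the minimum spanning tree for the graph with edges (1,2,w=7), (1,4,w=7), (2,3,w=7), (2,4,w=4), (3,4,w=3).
14 (MST edges: (1,4,w=7), (2,4,w=4), (3,4,w=3); sum of weights 7 + 4 + 3 = 14)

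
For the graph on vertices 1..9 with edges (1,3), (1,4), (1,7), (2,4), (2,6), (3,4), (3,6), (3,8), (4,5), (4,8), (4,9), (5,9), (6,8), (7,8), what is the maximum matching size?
4 (matching: (1,7), (2,6), (3,8), (4,9); upper bound floor(n/2) = floor(9/2) = 4)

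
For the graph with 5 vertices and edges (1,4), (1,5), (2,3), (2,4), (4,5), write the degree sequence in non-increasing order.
[3, 2, 2, 2, 1] (degrees: deg(1)=2, deg(2)=2, deg(3)=1, deg(4)=3, deg(5)=2)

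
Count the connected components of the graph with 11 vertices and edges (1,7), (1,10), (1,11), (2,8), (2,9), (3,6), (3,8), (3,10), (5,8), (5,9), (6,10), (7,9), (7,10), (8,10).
2 (components: {1, 2, 3, 5, 6, 7, 8, 9, 10, 11}, {4})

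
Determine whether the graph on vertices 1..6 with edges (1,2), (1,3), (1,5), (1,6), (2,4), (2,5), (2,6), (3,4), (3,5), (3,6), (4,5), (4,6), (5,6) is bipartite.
No (odd cycle of length 3: 3 -> 1 -> 6 -> 3)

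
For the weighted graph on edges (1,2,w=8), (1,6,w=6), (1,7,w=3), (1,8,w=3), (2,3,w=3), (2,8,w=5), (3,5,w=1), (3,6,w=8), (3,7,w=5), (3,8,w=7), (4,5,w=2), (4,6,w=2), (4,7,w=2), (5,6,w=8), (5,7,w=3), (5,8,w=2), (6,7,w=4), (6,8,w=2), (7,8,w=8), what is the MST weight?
15 (MST edges: (1,7,w=3), (2,3,w=3), (3,5,w=1), (4,5,w=2), (4,6,w=2), (4,7,w=2), (5,8,w=2); sum of weights 3 + 3 + 1 + 2 + 2 + 2 + 2 = 15)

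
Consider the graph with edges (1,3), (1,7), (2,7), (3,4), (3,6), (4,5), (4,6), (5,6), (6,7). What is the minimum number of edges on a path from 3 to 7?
2 (path: 3 -> 1 -> 7, 2 edges)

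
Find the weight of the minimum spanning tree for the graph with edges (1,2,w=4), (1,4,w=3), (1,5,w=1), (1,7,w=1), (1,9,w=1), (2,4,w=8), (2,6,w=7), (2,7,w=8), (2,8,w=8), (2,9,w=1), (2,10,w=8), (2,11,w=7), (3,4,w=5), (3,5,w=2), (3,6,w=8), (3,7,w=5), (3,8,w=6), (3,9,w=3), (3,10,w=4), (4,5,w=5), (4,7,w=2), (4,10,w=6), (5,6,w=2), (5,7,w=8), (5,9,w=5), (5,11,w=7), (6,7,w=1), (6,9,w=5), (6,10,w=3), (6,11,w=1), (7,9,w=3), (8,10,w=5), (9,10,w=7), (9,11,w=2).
18 (MST edges: (1,5,w=1), (1,7,w=1), (1,9,w=1), (2,9,w=1), (3,5,w=2), (4,7,w=2), (6,7,w=1), (6,10,w=3), (6,11,w=1), (8,10,w=5); sum of weights 1 + 1 + 1 + 1 + 2 + 2 + 1 + 3 + 1 + 5 = 18)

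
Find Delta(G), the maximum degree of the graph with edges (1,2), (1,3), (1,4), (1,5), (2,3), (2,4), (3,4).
4 (attained at vertex 1)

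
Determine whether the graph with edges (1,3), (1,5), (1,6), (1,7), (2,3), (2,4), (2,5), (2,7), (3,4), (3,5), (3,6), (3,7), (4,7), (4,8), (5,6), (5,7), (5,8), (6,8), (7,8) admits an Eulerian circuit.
Yes (the graph is connected and all 8 vertices have even degree)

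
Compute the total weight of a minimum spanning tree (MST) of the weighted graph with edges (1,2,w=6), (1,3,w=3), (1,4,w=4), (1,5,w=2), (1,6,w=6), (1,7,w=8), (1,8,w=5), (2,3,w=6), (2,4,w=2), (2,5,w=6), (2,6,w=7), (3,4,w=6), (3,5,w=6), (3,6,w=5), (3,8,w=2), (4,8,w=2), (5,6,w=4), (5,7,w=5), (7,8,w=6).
20 (MST edges: (1,3,w=3), (1,5,w=2), (2,4,w=2), (3,8,w=2), (4,8,w=2), (5,6,w=4), (5,7,w=5); sum of weights 3 + 2 + 2 + 2 + 2 + 4 + 5 = 20)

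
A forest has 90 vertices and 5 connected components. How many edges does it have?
85 (Each of the 5 component trees on V_i vertices has V_i - 1 edges; summing gives V - C = 90 - 5 = 85)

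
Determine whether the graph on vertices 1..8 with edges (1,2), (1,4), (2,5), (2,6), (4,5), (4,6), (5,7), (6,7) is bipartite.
Yes. Partition: {1, 3, 5, 6, 8}, {2, 4, 7}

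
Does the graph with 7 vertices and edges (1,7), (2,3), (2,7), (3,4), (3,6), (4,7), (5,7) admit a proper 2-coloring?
Yes. Partition: {1, 2, 4, 5, 6}, {3, 7}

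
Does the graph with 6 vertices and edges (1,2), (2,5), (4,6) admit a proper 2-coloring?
Yes. Partition: {1, 3, 4, 5}, {2, 6}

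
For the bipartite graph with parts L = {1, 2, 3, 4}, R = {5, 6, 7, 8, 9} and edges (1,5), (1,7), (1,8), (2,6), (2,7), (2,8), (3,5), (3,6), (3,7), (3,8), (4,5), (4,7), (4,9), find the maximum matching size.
4 (matching: (1,8), (2,7), (3,6), (4,9); upper bound min(|L|,|R|) = min(4,5) = 4)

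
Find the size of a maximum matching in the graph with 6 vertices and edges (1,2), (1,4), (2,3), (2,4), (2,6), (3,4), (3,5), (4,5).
3 (matching: (1,4), (2,6), (3,5); upper bound floor(n/2) = floor(6/2) = 3)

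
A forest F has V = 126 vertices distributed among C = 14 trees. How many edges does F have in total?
112 (Each of the 14 component trees on V_i vertices has V_i - 1 edges; summing gives V - C = 126 - 14 = 112)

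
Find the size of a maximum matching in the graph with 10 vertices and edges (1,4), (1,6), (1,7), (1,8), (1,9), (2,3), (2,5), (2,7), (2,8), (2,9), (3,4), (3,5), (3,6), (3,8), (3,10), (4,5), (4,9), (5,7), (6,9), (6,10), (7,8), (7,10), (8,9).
5 (matching: (1,6), (2,7), (3,10), (4,5), (8,9); upper bound floor(n/2) = floor(10/2) = 5)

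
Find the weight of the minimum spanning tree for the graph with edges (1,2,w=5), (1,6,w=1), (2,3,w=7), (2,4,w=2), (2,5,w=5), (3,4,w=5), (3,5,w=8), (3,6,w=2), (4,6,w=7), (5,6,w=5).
15 (MST edges: (1,2,w=5), (1,6,w=1), (2,4,w=2), (2,5,w=5), (3,6,w=2); sum of weights 5 + 1 + 2 + 5 + 2 = 15)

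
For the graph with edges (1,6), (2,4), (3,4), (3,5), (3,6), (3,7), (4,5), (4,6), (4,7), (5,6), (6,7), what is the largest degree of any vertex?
5 (attained at vertices 4, 6)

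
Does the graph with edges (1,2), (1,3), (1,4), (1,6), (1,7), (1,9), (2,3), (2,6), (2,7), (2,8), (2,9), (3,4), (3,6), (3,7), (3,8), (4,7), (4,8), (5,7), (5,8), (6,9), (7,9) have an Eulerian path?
Yes — and in fact it has an Eulerian circuit (the graph is connected and all 9 vertices have even degree)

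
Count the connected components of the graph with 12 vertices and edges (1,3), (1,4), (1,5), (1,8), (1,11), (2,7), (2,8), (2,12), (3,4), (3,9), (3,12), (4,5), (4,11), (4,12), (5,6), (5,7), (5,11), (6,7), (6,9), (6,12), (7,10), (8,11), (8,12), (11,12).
1 (components: {1, 2, 3, 4, 5, 6, 7, 8, 9, 10, 11, 12})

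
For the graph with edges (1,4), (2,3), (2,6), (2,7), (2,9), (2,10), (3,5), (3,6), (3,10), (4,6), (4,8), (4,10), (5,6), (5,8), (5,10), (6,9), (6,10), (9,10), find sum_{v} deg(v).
36 (handshake: sum of degrees = 2|E| = 2 x 18 = 36)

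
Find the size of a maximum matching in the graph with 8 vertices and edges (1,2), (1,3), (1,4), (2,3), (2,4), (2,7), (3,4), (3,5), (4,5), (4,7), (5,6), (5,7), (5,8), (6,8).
4 (matching: (1,2), (3,4), (5,7), (6,8); upper bound floor(n/2) = floor(8/2) = 4)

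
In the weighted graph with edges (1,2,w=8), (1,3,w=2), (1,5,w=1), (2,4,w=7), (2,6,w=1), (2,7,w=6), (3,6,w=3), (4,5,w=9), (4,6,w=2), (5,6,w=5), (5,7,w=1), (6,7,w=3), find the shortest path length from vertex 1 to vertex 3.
2 (path: 1 -> 3; weights 2 = 2)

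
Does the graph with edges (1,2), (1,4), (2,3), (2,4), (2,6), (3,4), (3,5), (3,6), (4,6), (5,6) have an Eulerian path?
Yes — and in fact it has an Eulerian circuit (the graph is connected and all 6 vertices have even degree)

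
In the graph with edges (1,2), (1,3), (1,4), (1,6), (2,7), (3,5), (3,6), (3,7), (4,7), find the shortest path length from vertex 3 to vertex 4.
2 (path: 3 -> 1 -> 4, 2 edges)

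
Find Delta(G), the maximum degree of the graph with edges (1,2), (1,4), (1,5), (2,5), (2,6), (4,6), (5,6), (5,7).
4 (attained at vertex 5)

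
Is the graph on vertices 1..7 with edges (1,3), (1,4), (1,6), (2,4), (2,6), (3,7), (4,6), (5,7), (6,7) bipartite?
No (odd cycle of length 3: 4 -> 1 -> 6 -> 4)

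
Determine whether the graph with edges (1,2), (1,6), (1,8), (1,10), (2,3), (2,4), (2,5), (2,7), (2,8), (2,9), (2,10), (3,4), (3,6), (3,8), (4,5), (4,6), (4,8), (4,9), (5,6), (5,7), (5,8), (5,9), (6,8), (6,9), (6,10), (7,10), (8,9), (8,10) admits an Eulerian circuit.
No (4 vertices have odd degree: {6, 7, 9, 10}; Eulerian circuit requires 0)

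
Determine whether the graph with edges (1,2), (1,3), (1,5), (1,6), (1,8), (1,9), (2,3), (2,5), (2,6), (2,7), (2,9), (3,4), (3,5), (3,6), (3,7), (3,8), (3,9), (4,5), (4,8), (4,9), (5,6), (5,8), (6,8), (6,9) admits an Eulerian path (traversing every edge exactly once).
Yes (the graph is connected and exactly 2 vertices have odd degree: {8, 9}; any Eulerian path must start and end at those)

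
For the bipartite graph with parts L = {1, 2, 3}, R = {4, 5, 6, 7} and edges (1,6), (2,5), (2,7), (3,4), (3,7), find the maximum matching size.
3 (matching: (1,6), (2,5), (3,7); upper bound min(|L|,|R|) = min(3,4) = 3)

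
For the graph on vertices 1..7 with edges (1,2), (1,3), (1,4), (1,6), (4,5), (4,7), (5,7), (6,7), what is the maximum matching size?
3 (matching: (1,3), (4,5), (6,7); upper bound floor(n/2) = floor(7/2) = 3)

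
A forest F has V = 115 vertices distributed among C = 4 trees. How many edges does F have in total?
111 (Each of the 4 component trees on V_i vertices has V_i - 1 edges; summing gives V - C = 115 - 4 = 111)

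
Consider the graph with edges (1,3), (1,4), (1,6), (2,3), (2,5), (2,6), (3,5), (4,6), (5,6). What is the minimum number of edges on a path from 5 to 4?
2 (path: 5 -> 6 -> 4, 2 edges)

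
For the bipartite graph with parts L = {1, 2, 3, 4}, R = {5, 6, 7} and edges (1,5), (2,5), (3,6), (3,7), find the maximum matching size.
2 (matching: (1,5), (3,7); upper bound min(|L|,|R|) = min(4,3) = 3)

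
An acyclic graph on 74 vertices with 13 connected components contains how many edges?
61 (Each of the 13 component trees on V_i vertices has V_i - 1 edges; summing gives V - C = 74 - 13 = 61)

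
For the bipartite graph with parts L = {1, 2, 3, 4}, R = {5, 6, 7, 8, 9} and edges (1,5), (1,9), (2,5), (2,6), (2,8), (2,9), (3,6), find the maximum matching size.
3 (matching: (1,9), (2,8), (3,6); upper bound min(|L|,|R|) = min(4,5) = 4)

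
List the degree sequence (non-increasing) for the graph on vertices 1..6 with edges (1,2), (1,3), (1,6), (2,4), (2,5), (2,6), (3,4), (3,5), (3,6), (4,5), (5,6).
[4, 4, 4, 4, 3, 3] (degrees: deg(1)=3, deg(2)=4, deg(3)=4, deg(4)=3, deg(5)=4, deg(6)=4)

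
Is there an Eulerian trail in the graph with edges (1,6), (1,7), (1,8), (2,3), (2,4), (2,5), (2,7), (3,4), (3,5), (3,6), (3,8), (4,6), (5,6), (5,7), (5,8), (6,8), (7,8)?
No (6 vertices have odd degree: {1, 3, 4, 5, 6, 8}; Eulerian path requires 0 or 2)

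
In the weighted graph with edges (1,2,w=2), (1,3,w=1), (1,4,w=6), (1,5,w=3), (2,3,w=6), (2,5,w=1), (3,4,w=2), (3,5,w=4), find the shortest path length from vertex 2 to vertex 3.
3 (path: 2 -> 1 -> 3; weights 2 + 1 = 3)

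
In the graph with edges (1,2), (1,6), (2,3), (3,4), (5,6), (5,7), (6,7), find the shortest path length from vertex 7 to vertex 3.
4 (path: 7 -> 6 -> 1 -> 2 -> 3, 4 edges)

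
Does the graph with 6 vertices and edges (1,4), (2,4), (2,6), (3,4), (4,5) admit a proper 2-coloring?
Yes. Partition: {1, 2, 3, 5}, {4, 6}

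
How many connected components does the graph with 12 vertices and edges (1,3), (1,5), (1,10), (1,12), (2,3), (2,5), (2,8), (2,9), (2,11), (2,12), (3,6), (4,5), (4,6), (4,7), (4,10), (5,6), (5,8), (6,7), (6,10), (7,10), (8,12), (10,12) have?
1 (components: {1, 2, 3, 4, 5, 6, 7, 8, 9, 10, 11, 12})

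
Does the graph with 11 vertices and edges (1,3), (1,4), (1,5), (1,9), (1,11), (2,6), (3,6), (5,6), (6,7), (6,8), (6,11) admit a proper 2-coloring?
Yes. Partition: {1, 6, 10}, {2, 3, 4, 5, 7, 8, 9, 11}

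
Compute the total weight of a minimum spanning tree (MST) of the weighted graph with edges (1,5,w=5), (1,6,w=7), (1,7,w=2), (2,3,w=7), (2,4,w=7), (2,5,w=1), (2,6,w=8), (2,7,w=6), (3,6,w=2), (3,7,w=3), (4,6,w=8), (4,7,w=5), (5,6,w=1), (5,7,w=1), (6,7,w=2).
12 (MST edges: (1,7,w=2), (2,5,w=1), (3,6,w=2), (4,7,w=5), (5,6,w=1), (5,7,w=1); sum of weights 2 + 1 + 2 + 5 + 1 + 1 = 12)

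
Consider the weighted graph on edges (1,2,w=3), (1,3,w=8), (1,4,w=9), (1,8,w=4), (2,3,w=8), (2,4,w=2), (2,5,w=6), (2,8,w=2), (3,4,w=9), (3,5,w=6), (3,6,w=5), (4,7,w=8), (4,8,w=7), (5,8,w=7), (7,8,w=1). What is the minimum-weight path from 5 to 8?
7 (path: 5 -> 8; weights 7 = 7)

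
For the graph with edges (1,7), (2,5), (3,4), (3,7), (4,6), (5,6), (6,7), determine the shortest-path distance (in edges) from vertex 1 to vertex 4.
3 (path: 1 -> 7 -> 3 -> 4, 3 edges)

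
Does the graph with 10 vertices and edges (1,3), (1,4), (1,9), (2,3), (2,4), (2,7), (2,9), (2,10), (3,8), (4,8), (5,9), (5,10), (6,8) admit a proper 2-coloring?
Yes. Partition: {1, 2, 5, 8}, {3, 4, 6, 7, 9, 10}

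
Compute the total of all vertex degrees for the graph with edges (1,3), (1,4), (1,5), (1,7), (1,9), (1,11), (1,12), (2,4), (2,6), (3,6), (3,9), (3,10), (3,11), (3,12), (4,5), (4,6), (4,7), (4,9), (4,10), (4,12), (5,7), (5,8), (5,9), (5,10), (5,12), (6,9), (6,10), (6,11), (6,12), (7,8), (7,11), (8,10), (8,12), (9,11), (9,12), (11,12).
72 (handshake: sum of degrees = 2|E| = 2 x 36 = 72)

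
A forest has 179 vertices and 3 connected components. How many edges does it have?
176 (Each of the 3 component trees on V_i vertices has V_i - 1 edges; summing gives V - C = 179 - 3 = 176)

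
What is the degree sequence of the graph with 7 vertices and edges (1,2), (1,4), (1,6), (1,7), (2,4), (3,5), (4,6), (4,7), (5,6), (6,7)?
[4, 4, 4, 3, 2, 2, 1] (degrees: deg(1)=4, deg(2)=2, deg(3)=1, deg(4)=4, deg(5)=2, deg(6)=4, deg(7)=3)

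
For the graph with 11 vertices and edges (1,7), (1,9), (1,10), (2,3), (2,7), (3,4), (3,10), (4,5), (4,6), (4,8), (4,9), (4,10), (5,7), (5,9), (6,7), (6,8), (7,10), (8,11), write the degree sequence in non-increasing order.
[6, 5, 4, 3, 3, 3, 3, 3, 3, 2, 1] (degrees: deg(1)=3, deg(2)=2, deg(3)=3, deg(4)=6, deg(5)=3, deg(6)=3, deg(7)=5, deg(8)=3, deg(9)=3, deg(10)=4, deg(11)=1)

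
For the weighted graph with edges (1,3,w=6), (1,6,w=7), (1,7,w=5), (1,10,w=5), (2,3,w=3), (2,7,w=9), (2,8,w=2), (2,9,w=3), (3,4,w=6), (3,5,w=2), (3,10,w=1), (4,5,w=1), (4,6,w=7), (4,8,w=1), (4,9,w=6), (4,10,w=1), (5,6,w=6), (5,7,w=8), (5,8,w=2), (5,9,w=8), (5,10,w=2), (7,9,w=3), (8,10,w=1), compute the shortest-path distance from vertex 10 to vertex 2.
3 (path: 10 -> 8 -> 2; weights 1 + 2 = 3)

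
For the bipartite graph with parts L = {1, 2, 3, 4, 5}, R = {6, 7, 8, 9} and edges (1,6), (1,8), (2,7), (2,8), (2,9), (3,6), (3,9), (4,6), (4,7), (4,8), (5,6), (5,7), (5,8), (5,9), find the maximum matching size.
4 (matching: (1,8), (2,9), (3,6), (4,7); upper bound min(|L|,|R|) = min(5,4) = 4)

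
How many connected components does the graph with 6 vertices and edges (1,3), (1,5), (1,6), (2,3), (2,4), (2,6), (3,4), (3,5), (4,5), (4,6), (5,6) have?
1 (components: {1, 2, 3, 4, 5, 6})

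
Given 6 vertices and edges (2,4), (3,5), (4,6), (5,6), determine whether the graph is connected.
No, it has 2 components: {1}, {2, 3, 4, 5, 6}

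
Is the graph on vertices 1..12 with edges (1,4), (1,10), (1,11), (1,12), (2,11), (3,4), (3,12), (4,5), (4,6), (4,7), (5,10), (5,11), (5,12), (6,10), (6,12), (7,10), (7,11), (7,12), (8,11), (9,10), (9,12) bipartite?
Yes. Partition: {1, 2, 3, 5, 6, 7, 8, 9}, {4, 10, 11, 12}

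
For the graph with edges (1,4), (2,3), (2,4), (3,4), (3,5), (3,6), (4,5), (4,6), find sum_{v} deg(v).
16 (handshake: sum of degrees = 2|E| = 2 x 8 = 16)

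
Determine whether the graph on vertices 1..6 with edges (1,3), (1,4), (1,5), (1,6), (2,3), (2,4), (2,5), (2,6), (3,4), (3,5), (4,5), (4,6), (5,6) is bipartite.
No (odd cycle of length 3: 3 -> 1 -> 5 -> 3)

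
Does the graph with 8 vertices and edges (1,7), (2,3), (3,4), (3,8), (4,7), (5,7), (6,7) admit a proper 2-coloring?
Yes. Partition: {1, 2, 4, 5, 6, 8}, {3, 7}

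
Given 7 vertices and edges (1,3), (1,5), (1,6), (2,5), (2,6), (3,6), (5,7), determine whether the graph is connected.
No, it has 2 components: {1, 2, 3, 5, 6, 7}, {4}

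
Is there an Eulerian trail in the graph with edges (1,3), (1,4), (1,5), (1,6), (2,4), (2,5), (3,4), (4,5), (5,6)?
Yes — and in fact it has an Eulerian circuit (the graph is connected and all 6 vertices have even degree)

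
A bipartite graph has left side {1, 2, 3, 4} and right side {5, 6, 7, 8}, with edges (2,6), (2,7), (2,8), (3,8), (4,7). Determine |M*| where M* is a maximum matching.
3 (matching: (2,6), (3,8), (4,7); upper bound min(|L|,|R|) = min(4,4) = 4)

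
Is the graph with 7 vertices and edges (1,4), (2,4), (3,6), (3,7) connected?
No, it has 3 components: {1, 2, 4}, {3, 6, 7}, {5}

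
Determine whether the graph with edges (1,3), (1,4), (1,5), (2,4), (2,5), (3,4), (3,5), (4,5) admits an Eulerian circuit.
No (2 vertices have odd degree: {1, 3}; Eulerian circuit requires 0)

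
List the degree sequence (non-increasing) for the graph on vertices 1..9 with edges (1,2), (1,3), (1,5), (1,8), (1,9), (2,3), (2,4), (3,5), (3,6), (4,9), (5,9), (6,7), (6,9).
[5, 4, 4, 3, 3, 3, 2, 1, 1] (degrees: deg(1)=5, deg(2)=3, deg(3)=4, deg(4)=2, deg(5)=3, deg(6)=3, deg(7)=1, deg(8)=1, deg(9)=4)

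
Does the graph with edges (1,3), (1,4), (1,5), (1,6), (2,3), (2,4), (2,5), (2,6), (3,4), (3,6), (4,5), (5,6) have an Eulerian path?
Yes — and in fact it has an Eulerian circuit (the graph is connected and all 6 vertices have even degree)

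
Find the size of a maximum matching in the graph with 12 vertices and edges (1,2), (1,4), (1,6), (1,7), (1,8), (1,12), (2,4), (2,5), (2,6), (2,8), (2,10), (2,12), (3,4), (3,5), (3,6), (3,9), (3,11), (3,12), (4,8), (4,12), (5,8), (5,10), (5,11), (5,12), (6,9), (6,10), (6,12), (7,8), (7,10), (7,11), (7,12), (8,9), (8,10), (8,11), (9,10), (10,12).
6 (matching: (1,7), (2,10), (3,4), (5,12), (6,9), (8,11); upper bound floor(n/2) = floor(12/2) = 6)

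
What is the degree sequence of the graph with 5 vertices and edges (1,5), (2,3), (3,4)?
[2, 1, 1, 1, 1] (degrees: deg(1)=1, deg(2)=1, deg(3)=2, deg(4)=1, deg(5)=1)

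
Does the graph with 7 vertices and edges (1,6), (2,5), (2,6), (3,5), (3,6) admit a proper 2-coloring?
Yes. Partition: {1, 2, 3, 4, 7}, {5, 6}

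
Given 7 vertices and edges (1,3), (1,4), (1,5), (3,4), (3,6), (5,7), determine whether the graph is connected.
No, it has 2 components: {1, 3, 4, 5, 6, 7}, {2}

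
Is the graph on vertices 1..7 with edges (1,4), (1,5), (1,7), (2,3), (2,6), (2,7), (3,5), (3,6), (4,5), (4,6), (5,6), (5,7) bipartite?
No (odd cycle of length 3: 7 -> 1 -> 5 -> 7)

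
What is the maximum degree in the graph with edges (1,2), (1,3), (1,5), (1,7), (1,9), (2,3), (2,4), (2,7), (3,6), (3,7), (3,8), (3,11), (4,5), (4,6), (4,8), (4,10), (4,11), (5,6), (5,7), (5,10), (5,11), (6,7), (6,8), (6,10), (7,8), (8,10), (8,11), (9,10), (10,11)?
6 (attained at vertices 3, 4, 5, 6, 7, 8, 10)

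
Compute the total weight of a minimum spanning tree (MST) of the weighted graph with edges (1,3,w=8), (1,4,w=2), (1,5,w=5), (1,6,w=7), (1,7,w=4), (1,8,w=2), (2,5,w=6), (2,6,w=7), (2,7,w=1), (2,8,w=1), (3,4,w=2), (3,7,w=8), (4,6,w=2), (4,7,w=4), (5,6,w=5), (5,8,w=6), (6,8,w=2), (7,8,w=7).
15 (MST edges: (1,4,w=2), (1,5,w=5), (1,8,w=2), (2,7,w=1), (2,8,w=1), (3,4,w=2), (4,6,w=2); sum of weights 2 + 5 + 2 + 1 + 1 + 2 + 2 = 15)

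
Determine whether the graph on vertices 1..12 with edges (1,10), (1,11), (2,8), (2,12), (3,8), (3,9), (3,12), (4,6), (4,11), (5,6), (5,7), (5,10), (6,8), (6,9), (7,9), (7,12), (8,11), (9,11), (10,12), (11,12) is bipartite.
Yes. Partition: {1, 4, 5, 8, 9, 12}, {2, 3, 6, 7, 10, 11}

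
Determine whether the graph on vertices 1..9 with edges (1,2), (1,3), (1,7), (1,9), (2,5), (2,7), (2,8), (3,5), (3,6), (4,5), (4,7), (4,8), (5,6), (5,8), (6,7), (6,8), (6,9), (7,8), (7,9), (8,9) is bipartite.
No (odd cycle of length 3: 7 -> 1 -> 2 -> 7)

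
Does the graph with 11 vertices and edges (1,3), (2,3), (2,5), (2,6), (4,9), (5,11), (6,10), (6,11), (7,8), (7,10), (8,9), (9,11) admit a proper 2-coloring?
Yes. Partition: {1, 2, 4, 8, 10, 11}, {3, 5, 6, 7, 9}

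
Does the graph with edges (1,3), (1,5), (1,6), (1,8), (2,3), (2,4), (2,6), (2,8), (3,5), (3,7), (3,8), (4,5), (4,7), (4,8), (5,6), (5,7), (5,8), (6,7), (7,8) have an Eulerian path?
Yes (the graph is connected and exactly 2 vertices have odd degree: {3, 7}; any Eulerian path must start and end at those)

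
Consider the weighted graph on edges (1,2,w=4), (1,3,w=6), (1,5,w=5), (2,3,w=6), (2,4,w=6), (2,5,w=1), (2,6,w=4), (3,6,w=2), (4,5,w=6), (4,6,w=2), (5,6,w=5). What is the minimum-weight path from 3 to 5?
7 (path: 3 -> 2 -> 5; weights 6 + 1 = 7)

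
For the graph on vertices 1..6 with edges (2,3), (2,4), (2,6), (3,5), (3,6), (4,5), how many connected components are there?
2 (components: {1}, {2, 3, 4, 5, 6})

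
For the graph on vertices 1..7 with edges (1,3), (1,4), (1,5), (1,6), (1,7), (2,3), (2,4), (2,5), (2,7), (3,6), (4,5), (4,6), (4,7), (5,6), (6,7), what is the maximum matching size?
3 (matching: (2,3), (4,7), (5,6); upper bound floor(n/2) = floor(7/2) = 3)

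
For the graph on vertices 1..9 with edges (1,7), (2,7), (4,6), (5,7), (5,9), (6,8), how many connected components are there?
3 (components: {1, 2, 5, 7, 9}, {3}, {4, 6, 8})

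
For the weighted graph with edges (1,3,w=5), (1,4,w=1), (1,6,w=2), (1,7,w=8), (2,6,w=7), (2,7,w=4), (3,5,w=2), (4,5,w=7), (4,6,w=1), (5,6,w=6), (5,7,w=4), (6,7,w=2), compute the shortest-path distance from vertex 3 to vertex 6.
7 (path: 3 -> 1 -> 6; weights 5 + 2 = 7)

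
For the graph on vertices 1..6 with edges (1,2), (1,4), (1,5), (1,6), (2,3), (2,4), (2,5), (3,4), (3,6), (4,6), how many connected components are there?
1 (components: {1, 2, 3, 4, 5, 6})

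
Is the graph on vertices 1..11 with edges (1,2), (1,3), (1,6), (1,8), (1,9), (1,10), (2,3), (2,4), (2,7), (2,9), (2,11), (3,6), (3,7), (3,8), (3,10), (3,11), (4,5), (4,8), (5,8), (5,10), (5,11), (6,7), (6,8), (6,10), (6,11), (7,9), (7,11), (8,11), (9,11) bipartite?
No (odd cycle of length 3: 8 -> 1 -> 3 -> 8)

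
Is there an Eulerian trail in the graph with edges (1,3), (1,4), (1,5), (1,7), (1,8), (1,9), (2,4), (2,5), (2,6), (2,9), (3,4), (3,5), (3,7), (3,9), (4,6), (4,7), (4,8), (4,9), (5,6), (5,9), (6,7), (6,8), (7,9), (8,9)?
No (6 vertices have odd degree: {3, 4, 5, 6, 7, 9}; Eulerian path requires 0 or 2)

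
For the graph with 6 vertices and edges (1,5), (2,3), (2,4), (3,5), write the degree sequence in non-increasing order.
[2, 2, 2, 1, 1, 0] (degrees: deg(1)=1, deg(2)=2, deg(3)=2, deg(4)=1, deg(5)=2, deg(6)=0)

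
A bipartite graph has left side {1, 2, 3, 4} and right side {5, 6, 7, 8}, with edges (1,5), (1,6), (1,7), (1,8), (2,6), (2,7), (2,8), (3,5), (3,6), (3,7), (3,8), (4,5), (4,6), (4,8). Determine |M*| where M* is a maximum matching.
4 (matching: (1,8), (2,7), (3,6), (4,5); upper bound min(|L|,|R|) = min(4,4) = 4)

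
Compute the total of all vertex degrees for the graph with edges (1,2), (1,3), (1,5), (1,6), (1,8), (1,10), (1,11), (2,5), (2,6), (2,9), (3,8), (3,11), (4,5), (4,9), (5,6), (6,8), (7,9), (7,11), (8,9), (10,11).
40 (handshake: sum of degrees = 2|E| = 2 x 20 = 40)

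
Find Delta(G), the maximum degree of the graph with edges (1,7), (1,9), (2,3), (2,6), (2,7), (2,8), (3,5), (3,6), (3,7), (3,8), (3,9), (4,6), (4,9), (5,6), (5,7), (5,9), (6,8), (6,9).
6 (attained at vertices 3, 6)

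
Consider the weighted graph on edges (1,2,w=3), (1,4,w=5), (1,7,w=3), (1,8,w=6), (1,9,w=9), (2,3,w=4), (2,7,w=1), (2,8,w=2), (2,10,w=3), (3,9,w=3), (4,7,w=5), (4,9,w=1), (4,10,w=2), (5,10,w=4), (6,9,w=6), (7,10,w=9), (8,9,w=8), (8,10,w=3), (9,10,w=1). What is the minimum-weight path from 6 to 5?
11 (path: 6 -> 9 -> 10 -> 5; weights 6 + 1 + 4 = 11)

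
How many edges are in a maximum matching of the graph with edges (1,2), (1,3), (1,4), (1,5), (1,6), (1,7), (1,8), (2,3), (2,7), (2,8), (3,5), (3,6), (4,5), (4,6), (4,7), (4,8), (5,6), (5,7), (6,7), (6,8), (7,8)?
4 (matching: (1,7), (2,3), (4,8), (5,6); upper bound floor(n/2) = floor(8/2) = 4)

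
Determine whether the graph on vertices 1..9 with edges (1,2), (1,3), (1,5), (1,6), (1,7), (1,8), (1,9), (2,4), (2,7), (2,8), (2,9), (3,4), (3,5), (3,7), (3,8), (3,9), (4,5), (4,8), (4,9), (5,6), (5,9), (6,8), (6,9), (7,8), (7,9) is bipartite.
No (odd cycle of length 3: 8 -> 1 -> 2 -> 8)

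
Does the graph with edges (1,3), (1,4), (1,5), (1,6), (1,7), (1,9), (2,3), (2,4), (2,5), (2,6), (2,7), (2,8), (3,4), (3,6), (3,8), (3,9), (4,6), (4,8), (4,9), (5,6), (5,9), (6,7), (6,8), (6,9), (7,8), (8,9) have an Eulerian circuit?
Yes (the graph is connected and all 9 vertices have even degree)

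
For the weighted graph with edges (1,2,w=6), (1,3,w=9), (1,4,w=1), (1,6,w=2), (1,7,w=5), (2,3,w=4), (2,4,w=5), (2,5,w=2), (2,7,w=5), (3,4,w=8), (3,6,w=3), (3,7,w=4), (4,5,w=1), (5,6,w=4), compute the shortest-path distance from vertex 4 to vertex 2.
3 (path: 4 -> 5 -> 2; weights 1 + 2 = 3)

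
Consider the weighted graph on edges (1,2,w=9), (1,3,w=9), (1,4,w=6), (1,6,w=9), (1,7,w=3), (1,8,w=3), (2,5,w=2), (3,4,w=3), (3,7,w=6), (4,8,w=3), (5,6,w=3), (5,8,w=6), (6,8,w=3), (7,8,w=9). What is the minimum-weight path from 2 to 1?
9 (path: 2 -> 1; weights 9 = 9)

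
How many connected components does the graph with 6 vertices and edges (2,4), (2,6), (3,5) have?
3 (components: {1}, {2, 4, 6}, {3, 5})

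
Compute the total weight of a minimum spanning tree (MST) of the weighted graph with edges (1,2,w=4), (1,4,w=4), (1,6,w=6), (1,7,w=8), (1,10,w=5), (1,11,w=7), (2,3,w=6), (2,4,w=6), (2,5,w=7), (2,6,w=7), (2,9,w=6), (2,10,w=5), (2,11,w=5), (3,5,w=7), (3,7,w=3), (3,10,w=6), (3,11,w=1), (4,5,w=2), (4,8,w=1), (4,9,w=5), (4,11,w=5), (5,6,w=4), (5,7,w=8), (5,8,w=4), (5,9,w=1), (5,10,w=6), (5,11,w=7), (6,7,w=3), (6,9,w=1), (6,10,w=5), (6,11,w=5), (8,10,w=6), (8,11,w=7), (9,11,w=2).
24 (MST edges: (1,2,w=4), (1,4,w=4), (1,10,w=5), (3,7,w=3), (3,11,w=1), (4,5,w=2), (4,8,w=1), (5,9,w=1), (6,9,w=1), (9,11,w=2); sum of weights 4 + 4 + 5 + 3 + 1 + 2 + 1 + 1 + 1 + 2 = 24)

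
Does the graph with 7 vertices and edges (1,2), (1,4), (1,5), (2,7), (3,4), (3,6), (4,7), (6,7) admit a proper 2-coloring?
Yes. Partition: {1, 3, 7}, {2, 4, 5, 6}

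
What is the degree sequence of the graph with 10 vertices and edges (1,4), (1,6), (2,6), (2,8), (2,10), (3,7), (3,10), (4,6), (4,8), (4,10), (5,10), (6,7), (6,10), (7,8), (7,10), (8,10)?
[7, 5, 4, 4, 4, 3, 2, 2, 1, 0] (degrees: deg(1)=2, deg(2)=3, deg(3)=2, deg(4)=4, deg(5)=1, deg(6)=5, deg(7)=4, deg(8)=4, deg(9)=0, deg(10)=7)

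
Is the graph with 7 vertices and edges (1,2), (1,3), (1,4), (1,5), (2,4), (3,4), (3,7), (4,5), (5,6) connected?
Yes (BFS from 1 visits [1, 2, 3, 4, 5, 7, 6] — all 7 vertices reached)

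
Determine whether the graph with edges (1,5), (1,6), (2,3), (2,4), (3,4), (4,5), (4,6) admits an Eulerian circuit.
Yes (the graph is connected and all 6 vertices have even degree)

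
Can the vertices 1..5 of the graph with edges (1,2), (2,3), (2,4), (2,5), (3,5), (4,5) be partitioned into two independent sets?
No (odd cycle of length 3: 5 -> 2 -> 3 -> 5)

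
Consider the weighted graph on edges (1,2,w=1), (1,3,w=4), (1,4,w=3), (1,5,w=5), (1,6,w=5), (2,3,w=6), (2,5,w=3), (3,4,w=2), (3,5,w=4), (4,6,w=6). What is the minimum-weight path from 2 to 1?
1 (path: 2 -> 1; weights 1 = 1)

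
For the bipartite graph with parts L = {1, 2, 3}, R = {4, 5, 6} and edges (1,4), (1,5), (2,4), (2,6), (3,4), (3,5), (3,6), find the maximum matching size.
3 (matching: (1,5), (2,6), (3,4); upper bound min(|L|,|R|) = min(3,3) = 3)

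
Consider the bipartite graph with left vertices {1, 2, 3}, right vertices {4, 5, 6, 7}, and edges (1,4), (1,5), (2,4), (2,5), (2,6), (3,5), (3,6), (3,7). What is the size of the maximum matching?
3 (matching: (1,5), (2,6), (3,7); upper bound min(|L|,|R|) = min(3,4) = 3)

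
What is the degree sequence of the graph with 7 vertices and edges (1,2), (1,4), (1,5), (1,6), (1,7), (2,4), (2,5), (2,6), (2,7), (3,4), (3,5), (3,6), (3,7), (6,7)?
[5, 5, 4, 4, 4, 3, 3] (degrees: deg(1)=5, deg(2)=5, deg(3)=4, deg(4)=3, deg(5)=3, deg(6)=4, deg(7)=4)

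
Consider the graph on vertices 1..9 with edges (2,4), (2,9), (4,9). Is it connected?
No, it has 7 components: {1}, {2, 4, 9}, {3}, {5}, {6}, {7}, {8}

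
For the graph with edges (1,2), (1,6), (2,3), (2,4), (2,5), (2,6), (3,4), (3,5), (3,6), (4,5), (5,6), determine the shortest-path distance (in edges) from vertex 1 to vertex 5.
2 (path: 1 -> 2 -> 5, 2 edges)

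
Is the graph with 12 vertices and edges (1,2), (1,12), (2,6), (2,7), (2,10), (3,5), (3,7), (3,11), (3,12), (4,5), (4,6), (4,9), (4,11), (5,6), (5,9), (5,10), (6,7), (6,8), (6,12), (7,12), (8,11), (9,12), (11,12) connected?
Yes (BFS from 1 visits [1, 2, 12, 6, 7, 10, 3, 9, 11, 4, 5, 8] — all 12 vertices reached)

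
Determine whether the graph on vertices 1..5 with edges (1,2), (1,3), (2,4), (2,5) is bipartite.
Yes. Partition: {1, 4, 5}, {2, 3}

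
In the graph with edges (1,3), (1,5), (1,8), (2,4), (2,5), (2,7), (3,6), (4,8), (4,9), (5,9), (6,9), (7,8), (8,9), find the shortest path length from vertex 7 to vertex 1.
2 (path: 7 -> 8 -> 1, 2 edges)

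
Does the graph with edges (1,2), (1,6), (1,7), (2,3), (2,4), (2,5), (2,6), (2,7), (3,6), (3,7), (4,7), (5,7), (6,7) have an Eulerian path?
Yes (the graph is connected and exactly 2 vertices have odd degree: {1, 3}; any Eulerian path must start and end at those)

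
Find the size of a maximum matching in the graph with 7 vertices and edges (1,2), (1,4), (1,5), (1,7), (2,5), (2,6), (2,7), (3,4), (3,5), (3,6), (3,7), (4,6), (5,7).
3 (matching: (1,5), (3,7), (4,6); upper bound floor(n/2) = floor(7/2) = 3)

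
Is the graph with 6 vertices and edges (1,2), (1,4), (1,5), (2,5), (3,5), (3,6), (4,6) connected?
Yes (BFS from 1 visits [1, 2, 4, 5, 6, 3] — all 6 vertices reached)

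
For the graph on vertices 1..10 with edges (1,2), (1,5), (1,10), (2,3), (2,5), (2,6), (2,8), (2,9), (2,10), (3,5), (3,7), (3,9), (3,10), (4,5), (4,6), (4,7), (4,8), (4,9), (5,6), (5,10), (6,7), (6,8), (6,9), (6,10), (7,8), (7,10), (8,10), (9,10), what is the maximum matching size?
5 (matching: (1,2), (3,9), (4,7), (5,6), (8,10); upper bound floor(n/2) = floor(10/2) = 5)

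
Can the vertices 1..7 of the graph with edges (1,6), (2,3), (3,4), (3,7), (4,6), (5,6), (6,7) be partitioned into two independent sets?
Yes. Partition: {1, 2, 4, 5, 7}, {3, 6}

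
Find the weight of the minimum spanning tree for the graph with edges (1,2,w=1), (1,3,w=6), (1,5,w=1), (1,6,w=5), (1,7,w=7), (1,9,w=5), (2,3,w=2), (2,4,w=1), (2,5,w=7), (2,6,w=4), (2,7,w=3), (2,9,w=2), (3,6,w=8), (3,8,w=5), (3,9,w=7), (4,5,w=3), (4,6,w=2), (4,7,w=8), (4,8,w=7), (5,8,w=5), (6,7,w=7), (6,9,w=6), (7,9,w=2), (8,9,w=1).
12 (MST edges: (1,2,w=1), (1,5,w=1), (2,3,w=2), (2,4,w=1), (2,9,w=2), (4,6,w=2), (7,9,w=2), (8,9,w=1); sum of weights 1 + 1 + 2 + 1 + 2 + 2 + 2 + 1 = 12)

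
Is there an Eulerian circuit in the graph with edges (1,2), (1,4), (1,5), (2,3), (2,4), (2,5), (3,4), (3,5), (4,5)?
No (2 vertices have odd degree: {1, 3}; Eulerian circuit requires 0)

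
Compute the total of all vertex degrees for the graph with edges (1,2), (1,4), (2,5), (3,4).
8 (handshake: sum of degrees = 2|E| = 2 x 4 = 8)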